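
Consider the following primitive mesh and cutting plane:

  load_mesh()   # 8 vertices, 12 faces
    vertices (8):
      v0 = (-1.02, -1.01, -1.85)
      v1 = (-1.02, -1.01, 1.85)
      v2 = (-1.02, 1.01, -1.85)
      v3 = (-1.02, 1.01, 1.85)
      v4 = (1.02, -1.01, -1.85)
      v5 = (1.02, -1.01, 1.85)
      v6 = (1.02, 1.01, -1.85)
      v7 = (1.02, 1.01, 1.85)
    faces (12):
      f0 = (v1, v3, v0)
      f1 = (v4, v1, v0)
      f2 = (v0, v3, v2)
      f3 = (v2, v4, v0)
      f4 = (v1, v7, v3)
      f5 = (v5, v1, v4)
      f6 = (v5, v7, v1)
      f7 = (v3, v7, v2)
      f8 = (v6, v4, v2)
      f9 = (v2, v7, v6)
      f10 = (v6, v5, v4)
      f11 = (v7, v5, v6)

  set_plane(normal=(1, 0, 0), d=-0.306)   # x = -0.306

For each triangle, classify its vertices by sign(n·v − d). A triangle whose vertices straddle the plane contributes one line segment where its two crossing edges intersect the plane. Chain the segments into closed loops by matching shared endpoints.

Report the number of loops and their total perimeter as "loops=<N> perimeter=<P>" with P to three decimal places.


Straddling triangles (8 of 12):
  (v4,v1,v0) [+--] → (-0.306, -1.01, 0.555)–(-0.306, -1.01, -1.85)  len=2.4050
  (v2,v4,v0) [-+-] → (-0.306, 0.303, -1.85)–(-0.306, -1.01, -1.85)  len=1.3130
  (v1,v7,v3) [-+-] → (-0.306, -0.303, 1.85)–(-0.306, 1.01, 1.85)  len=1.3130
  (v5,v1,v4) [+-+] → (-0.306, -1.01, 1.85)–(-0.306, -1.01, 0.555)  len=1.2950
  (v5,v7,v1) [++-] → (-0.306, -0.303, 1.85)–(-0.306, -1.01, 1.85)  len=0.7070
  (v3,v7,v2) [-+-] → (-0.306, 1.01, 1.85)–(-0.306, 1.01, -0.555)  len=2.4050
  (v6,v4,v2) [++-] → (-0.306, 0.303, -1.85)–(-0.306, 1.01, -1.85)  len=0.7070
  (v2,v7,v6) [-++] → (-0.306, 1.01, -0.555)–(-0.306, 1.01, -1.85)  len=1.2950

Chained into 1 loop(s):
  loop 1: 8 segments, perimeter = 11.4400
Total perimeter = 11.440

loops=1 perimeter=11.440


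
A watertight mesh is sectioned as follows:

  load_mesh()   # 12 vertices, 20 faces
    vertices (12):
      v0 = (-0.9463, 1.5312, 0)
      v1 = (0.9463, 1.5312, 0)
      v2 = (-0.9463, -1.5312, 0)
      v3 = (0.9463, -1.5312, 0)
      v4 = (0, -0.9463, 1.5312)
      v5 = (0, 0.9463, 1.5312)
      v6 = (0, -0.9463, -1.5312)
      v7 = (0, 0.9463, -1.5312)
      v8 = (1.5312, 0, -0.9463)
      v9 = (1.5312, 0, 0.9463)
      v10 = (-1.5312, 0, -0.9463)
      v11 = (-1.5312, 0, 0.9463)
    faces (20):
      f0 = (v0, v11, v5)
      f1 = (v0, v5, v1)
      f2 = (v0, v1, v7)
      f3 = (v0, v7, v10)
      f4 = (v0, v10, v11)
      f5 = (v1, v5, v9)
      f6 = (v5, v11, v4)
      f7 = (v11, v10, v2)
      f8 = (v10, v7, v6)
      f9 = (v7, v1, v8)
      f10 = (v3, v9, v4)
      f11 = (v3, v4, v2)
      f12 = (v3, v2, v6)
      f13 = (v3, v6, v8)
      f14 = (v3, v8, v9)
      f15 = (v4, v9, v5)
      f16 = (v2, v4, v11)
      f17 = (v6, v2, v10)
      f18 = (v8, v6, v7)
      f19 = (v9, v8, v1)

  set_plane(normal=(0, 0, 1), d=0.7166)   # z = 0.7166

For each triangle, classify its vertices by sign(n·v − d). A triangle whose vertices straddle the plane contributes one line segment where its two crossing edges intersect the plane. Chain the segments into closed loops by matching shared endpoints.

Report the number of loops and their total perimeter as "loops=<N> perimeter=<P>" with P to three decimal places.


Straddling triangles (10 of 20):
  (v0,v11,v5) [-++] → (-1.38922, 0.371676, 0.7166)–(-0.503433, 1.25747, 0.7166)  len=1.2527
  (v0,v5,v1) [-+-] → (-0.503433, 1.25747, 0.7166)–(0.503433, 1.25747, 0.7166)  len=1.0069
  (v0,v10,v11) [--+] → (-1.5312, 0, 0.7166)–(-1.38922, 0.371676, 0.7166)  len=0.3979
  (v1,v5,v9) [-++] → (0.503433, 1.25747, 0.7166)–(1.38922, 0.371676, 0.7166)  len=1.2527
  (v11,v10,v2) [+--] → (-1.5312, 0, 0.7166)–(-1.38922, -0.371676, 0.7166)  len=0.3979
  (v3,v9,v4) [-++] → (1.38922, -0.371676, 0.7166)–(0.503433, -1.25747, 0.7166)  len=1.2527
  (v3,v4,v2) [-+-] → (0.503433, -1.25747, 0.7166)–(-0.503433, -1.25747, 0.7166)  len=1.0069
  (v3,v8,v9) [--+] → (1.5312, 0, 0.7166)–(1.38922, -0.371676, 0.7166)  len=0.3979
  (v2,v4,v11) [-++] → (-0.503433, -1.25747, 0.7166)–(-1.38922, -0.371676, 0.7166)  len=1.2527
  (v9,v8,v1) [+--] → (1.5312, 0, 0.7166)–(1.38922, 0.371676, 0.7166)  len=0.3979

Chained into 1 loop(s):
  loop 1: 10 segments, perimeter = 8.6160
Total perimeter = 8.616

loops=1 perimeter=8.616


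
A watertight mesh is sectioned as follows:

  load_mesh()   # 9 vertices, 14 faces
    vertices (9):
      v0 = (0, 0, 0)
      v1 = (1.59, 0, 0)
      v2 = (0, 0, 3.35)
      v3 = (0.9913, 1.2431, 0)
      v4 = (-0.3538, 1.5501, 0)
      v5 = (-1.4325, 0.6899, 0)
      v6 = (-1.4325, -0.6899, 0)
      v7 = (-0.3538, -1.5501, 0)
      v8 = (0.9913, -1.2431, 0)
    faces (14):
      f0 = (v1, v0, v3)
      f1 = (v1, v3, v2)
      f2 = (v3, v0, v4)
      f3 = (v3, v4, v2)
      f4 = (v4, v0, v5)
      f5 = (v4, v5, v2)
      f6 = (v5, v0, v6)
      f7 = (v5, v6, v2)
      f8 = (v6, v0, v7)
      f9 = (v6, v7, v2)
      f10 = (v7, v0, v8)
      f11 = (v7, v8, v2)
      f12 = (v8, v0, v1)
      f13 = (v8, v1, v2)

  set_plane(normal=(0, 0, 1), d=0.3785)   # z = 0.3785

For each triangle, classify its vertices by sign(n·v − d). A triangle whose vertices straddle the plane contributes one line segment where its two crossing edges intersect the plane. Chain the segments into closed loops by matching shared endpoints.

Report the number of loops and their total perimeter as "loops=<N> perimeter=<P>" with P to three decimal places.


loops=1 perimeter=8.567

Straddling triangles (7 of 14):
  (v1,v3,v2) [--+] → (0.879298, 1.10265, 0.3785)–(1.41035, 0, 0.3785)  len=1.2239
  (v3,v4,v2) [--+] → (-0.313826, 1.37496, 0.3785)–(0.879298, 1.10265, 0.3785)  len=1.2238
  (v4,v5,v2) [--+] → (-1.27065, 0.611952, 0.3785)–(-0.313826, 1.37496, 0.3785)  len=1.2238
  (v5,v6,v2) [--+] → (-1.27065, -0.611952, 0.3785)–(-1.27065, 0.611952, 0.3785)  len=1.2239
  (v6,v7,v2) [--+] → (-0.313826, -1.37496, 0.3785)–(-1.27065, -0.611952, 0.3785)  len=1.2238
  (v7,v8,v2) [--+] → (0.879298, -1.10265, 0.3785)–(-0.313826, -1.37496, 0.3785)  len=1.2238
  (v8,v1,v2) [--+] → (1.41035, 0, 0.3785)–(0.879298, -1.10265, 0.3785)  len=1.2239

Chained into 1 loop(s):
  loop 1: 7 segments, perimeter = 8.5669
Total perimeter = 8.567


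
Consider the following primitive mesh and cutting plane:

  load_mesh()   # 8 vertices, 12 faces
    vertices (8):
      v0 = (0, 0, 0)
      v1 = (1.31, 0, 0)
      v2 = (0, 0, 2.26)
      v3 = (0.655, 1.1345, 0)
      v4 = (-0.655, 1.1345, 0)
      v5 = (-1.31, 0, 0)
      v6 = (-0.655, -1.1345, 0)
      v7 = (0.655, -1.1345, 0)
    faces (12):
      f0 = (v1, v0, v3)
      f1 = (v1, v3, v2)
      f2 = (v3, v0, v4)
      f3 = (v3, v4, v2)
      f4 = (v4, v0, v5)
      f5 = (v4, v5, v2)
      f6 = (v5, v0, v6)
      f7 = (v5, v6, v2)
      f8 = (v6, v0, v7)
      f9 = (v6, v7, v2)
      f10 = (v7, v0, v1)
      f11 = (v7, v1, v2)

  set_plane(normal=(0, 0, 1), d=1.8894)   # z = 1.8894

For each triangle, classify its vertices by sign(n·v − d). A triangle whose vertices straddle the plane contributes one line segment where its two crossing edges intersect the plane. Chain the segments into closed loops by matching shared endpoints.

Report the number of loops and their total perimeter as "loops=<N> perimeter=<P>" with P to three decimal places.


Straddling triangles (6 of 12):
  (v1,v3,v2) [--+] → (0.107408, 0.186038, 1.8894)–(0.214817, 0, 1.8894)  len=0.2148
  (v3,v4,v2) [--+] → (-0.107408, 0.186038, 1.8894)–(0.107408, 0.186038, 1.8894)  len=0.2148
  (v4,v5,v2) [--+] → (-0.214817, 0, 1.8894)–(-0.107408, 0.186038, 1.8894)  len=0.2148
  (v5,v6,v2) [--+] → (-0.107408, -0.186038, 1.8894)–(-0.214817, 0, 1.8894)  len=0.2148
  (v6,v7,v2) [--+] → (0.107408, -0.186038, 1.8894)–(-0.107408, -0.186038, 1.8894)  len=0.2148
  (v7,v1,v2) [--+] → (0.214817, 0, 1.8894)–(0.107408, -0.186038, 1.8894)  len=0.2148

Chained into 1 loop(s):
  loop 1: 6 segments, perimeter = 1.2889
Total perimeter = 1.289

loops=1 perimeter=1.289


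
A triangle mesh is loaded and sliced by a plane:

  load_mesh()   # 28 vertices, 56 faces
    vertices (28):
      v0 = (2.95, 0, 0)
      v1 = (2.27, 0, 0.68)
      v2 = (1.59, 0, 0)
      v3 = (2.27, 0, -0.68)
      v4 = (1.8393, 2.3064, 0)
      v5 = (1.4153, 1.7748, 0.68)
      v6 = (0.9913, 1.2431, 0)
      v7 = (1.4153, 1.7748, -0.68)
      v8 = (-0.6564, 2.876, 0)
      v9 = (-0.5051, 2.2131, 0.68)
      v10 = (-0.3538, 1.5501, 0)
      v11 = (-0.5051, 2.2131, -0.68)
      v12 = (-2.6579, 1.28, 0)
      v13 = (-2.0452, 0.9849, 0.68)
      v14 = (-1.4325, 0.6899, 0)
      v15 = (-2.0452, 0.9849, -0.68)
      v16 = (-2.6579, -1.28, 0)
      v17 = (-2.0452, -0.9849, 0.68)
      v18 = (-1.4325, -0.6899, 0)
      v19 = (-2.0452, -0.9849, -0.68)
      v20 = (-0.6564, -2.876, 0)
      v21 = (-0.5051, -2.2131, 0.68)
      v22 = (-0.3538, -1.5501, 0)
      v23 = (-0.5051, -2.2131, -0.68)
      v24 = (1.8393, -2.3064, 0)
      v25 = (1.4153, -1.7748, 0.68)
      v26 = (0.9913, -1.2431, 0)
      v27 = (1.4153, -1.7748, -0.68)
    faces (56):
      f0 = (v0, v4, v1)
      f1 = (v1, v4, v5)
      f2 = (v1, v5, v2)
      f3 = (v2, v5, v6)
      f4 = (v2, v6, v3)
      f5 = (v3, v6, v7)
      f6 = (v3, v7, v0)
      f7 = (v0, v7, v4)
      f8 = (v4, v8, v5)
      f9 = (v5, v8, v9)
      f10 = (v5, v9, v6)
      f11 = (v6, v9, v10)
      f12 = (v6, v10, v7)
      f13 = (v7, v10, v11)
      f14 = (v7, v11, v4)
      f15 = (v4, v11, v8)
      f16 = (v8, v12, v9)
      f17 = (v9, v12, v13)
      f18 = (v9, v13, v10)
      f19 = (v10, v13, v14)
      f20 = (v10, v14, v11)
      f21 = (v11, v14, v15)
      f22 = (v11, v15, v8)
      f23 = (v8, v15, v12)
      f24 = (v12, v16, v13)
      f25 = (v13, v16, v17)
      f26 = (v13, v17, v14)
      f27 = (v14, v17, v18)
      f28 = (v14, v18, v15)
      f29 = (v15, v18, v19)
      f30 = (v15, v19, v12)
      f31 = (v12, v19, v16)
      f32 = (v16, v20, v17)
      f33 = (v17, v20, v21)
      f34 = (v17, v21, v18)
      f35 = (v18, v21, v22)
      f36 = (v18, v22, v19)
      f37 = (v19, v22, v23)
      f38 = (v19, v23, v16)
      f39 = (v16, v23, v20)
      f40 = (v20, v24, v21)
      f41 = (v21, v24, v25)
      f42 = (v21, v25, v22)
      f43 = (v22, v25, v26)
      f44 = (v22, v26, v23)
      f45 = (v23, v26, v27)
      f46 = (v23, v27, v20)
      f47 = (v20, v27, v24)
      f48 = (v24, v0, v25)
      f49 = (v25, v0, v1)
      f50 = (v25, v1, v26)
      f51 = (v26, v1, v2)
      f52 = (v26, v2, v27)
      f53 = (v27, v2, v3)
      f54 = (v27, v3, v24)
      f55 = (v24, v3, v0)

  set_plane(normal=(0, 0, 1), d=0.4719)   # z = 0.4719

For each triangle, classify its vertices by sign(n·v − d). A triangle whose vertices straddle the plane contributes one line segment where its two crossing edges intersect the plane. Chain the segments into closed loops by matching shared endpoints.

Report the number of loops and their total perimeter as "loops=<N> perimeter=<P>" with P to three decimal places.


Straddling triangles (28 of 56):
  (v0,v4,v1) [--+] → (2.13819, 0.705826, 0.4719)–(2.4781, 0, 0.4719)  len=0.7834
  (v1,v4,v5) [+-+] → (2.13819, 0.705826, 0.4719)–(1.54506, 1.93749, 0.4719)  len=1.3670
  (v1,v5,v2) [++-] → (1.46876, 1.23166, 0.4719)–(2.0619, 0, 0.4719)  len=1.3670
  (v2,v5,v6) [-+-] → (1.46876, 1.23166, 0.4719)–(1.28554, 1.61208, 0.4719)  len=0.4222
  (v4,v8,v5) [--+] → (0.781299, 2.1118, 0.4719)–(1.54506, 1.93749, 0.4719)  len=0.7834
  (v5,v8,v9) [+-+] → (0.781299, 2.1118, 0.4719)–(-0.551402, 2.41597, 0.4719)  len=1.3670
  (v5,v9,v6) [++-] → (-0.0471576, 1.91625, 0.4719)–(1.28554, 1.61208, 0.4719)  len=1.3670
  (v6,v9,v10) [-+-] → (-0.0471576, 1.91625, 0.4719)–(-0.458798, 2.0102, 0.4719)  len=0.4222
  (v8,v12,v9) [--+] → (-1.16392, 1.92754, 0.4719)–(-0.551402, 2.41597, 0.4719)  len=0.7834
  (v9,v12,v13) [+-+] → (-1.16392, 1.92754, 0.4719)–(-2.2327, 1.07521, 0.4719)  len=1.3670
  (v9,v13,v10) [++-] → (-1.52758, 1.15787, 0.4719)–(-0.458798, 2.0102, 0.4719)  len=1.3670
  (v10,v13,v14) [-+-] → (-1.52758, 1.15787, 0.4719)–(-1.8577, 0.894621, 0.4719)  len=0.4222
  (v12,v16,v13) [--+] → (-2.2327, 0.291774, 0.4719)–(-2.2327, 1.07521, 0.4719)  len=0.7834
  (v13,v16,v17) [+-+] → (-2.2327, 0.291774, 0.4719)–(-2.2327, -1.07521, 0.4719)  len=1.3670
  (v13,v17,v14) [++-] → (-1.8577, -0.472362, 0.4719)–(-1.8577, 0.894621, 0.4719)  len=1.3670
  (v14,v17,v18) [-+-] → (-1.8577, -0.472362, 0.4719)–(-1.8577, -0.894621, 0.4719)  len=0.4223
  (v16,v20,v17) [--+] → (-1.62019, -1.56363, 0.4719)–(-2.2327, -1.07521, 0.4719)  len=0.7834
  (v17,v20,v21) [+-+] → (-1.62019, -1.56363, 0.4719)–(-0.551402, -2.41597, 0.4719)  len=1.3670
  (v17,v21,v18) [++-] → (-0.788912, -1.74696, 0.4719)–(-1.8577, -0.894621, 0.4719)  len=1.3670
  (v18,v21,v22) [-+-] → (-0.788912, -1.74696, 0.4719)–(-0.458798, -2.0102, 0.4719)  len=0.4222
  (v20,v24,v21) [--+] → (0.212355, -2.24165, 0.4719)–(-0.551402, -2.41597, 0.4719)  len=0.7834
  (v21,v24,v25) [+-+] → (0.212355, -2.24165, 0.4719)–(1.54506, -1.93749, 0.4719)  len=1.3670
  (v21,v25,v22) [++-] → (0.873903, -1.70604, 0.4719)–(-0.458798, -2.0102, 0.4719)  len=1.3670
  (v22,v25,v26) [-+-] → (0.873903, -1.70604, 0.4719)–(1.28554, -1.61208, 0.4719)  len=0.4222
  (v24,v0,v25) [--+] → (1.88496, -1.23166, 0.4719)–(1.54506, -1.93749, 0.4719)  len=0.7834
  (v25,v0,v1) [+-+] → (1.88496, -1.23166, 0.4719)–(2.4781, 0, 0.4719)  len=1.3670
  (v25,v1,v26) [++-] → (1.87868, -0.380425, 0.4719)–(1.28554, -1.61208, 0.4719)  len=1.3670
  (v26,v1,v2) [-+-] → (1.87868, -0.380425, 0.4719)–(2.0619, 0, 0.4719)  len=0.4222

Chained into 2 loop(s):
  loop 1: 14 segments, perimeter = 15.0529
  loop 2: 14 segments, perimeter = 12.5247
Total perimeter = 27.578

loops=2 perimeter=27.578


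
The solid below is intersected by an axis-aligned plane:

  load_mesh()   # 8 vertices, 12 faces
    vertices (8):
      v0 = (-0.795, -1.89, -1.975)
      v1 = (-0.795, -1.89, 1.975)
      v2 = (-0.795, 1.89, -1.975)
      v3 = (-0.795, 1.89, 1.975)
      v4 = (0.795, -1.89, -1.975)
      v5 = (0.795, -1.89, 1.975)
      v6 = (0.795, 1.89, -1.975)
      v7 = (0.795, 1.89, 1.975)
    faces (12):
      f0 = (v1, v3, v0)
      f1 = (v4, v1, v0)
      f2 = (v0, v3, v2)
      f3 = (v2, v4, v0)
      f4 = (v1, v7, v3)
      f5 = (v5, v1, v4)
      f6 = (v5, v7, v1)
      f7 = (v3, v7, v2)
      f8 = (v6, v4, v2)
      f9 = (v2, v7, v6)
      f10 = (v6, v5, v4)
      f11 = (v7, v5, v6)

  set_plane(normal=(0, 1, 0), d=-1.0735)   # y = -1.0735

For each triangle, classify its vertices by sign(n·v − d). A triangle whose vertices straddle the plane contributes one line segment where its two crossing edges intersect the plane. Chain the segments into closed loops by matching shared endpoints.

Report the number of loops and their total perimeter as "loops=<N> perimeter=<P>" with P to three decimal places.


loops=1 perimeter=11.080

Straddling triangles (8 of 12):
  (v1,v3,v0) [-+-] → (-0.795, -1.0735, 1.975)–(-0.795, -1.0735, -1.12178)  len=3.0968
  (v0,v3,v2) [-++] → (-0.795, -1.0735, -1.12178)–(-0.795, -1.0735, -1.975)  len=0.8532
  (v2,v4,v0) [+--] → (0.451552, -1.0735, -1.975)–(-0.795, -1.0735, -1.975)  len=1.2466
  (v1,v7,v3) [-++] → (-0.451552, -1.0735, 1.975)–(-0.795, -1.0735, 1.975)  len=0.3434
  (v5,v7,v1) [-+-] → (0.795, -1.0735, 1.975)–(-0.451552, -1.0735, 1.975)  len=1.2466
  (v6,v4,v2) [+-+] → (0.795, -1.0735, -1.975)–(0.451552, -1.0735, -1.975)  len=0.3434
  (v6,v5,v4) [+--] → (0.795, -1.0735, 1.12178)–(0.795, -1.0735, -1.975)  len=3.0968
  (v7,v5,v6) [+-+] → (0.795, -1.0735, 1.975)–(0.795, -1.0735, 1.12178)  len=0.8532

Chained into 1 loop(s):
  loop 1: 8 segments, perimeter = 11.0800
Total perimeter = 11.080


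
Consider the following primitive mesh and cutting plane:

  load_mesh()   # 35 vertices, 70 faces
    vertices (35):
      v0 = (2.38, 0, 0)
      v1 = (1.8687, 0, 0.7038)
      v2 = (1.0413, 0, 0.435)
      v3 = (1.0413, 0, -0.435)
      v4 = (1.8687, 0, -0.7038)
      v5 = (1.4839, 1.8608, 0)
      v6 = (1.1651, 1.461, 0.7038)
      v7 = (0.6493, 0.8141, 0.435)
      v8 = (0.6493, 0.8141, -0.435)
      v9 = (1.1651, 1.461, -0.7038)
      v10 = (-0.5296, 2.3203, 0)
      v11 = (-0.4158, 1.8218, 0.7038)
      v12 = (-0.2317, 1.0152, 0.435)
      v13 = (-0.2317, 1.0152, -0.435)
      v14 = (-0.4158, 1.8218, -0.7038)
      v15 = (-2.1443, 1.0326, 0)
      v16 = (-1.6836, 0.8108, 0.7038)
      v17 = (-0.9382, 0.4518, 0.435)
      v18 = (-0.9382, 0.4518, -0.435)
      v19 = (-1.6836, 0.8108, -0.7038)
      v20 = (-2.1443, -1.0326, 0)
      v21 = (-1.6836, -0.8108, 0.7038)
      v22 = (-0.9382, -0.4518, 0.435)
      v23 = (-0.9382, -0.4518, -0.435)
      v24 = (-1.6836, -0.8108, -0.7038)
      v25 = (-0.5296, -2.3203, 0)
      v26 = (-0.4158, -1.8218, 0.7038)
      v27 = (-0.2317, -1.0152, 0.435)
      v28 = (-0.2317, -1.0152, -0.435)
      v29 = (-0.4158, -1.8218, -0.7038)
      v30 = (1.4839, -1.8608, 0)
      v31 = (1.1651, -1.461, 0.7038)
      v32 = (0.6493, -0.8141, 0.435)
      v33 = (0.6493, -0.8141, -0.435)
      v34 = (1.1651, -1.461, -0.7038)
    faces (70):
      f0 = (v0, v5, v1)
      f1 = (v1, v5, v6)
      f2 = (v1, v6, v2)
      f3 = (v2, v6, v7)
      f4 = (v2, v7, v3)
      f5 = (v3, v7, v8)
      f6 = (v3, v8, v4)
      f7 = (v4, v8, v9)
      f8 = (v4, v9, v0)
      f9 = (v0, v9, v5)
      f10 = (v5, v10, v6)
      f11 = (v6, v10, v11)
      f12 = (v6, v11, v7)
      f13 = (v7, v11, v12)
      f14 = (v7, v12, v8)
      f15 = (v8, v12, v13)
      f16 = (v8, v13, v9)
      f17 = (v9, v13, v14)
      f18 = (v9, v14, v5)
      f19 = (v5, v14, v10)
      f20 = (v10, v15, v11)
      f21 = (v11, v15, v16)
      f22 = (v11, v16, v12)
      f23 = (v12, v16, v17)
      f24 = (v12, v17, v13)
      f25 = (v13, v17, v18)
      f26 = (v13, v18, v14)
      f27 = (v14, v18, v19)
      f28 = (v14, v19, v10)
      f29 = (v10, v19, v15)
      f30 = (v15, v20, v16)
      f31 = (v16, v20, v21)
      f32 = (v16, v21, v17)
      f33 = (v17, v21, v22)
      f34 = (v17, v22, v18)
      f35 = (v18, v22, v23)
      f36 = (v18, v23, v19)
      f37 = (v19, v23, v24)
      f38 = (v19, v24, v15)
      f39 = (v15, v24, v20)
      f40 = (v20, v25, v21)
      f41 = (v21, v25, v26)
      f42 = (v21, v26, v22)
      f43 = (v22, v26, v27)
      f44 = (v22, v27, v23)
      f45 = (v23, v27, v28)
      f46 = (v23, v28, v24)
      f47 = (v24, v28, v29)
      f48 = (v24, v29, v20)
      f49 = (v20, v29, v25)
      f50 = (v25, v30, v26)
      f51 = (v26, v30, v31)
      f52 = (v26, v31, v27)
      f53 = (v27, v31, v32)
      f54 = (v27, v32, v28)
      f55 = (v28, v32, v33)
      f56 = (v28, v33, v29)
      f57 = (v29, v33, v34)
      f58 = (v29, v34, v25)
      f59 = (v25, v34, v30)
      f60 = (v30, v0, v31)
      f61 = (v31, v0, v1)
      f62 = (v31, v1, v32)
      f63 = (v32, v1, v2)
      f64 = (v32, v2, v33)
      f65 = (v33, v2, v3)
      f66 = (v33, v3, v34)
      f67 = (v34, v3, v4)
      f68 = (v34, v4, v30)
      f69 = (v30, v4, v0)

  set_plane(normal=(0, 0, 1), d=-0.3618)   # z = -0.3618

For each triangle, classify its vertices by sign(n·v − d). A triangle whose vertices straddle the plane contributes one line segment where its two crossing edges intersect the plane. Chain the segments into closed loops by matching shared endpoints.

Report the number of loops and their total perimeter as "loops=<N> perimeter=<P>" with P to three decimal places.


loops=2 perimeter=19.186

Straddling triangles (28 of 70):
  (v2,v7,v3) [++-] → (1.00832, 0.0684967, -0.3618)–(1.0413, 0, -0.3618)  len=0.0760
  (v3,v7,v8) [-+-] → (1.00832, 0.0684967, -0.3618)–(0.6493, 0.8141, -0.3618)  len=0.8275
  (v4,v9,v0) [--+] → (1.75546, 0.751051, -0.3618)–(2.11716, 0, -0.3618)  len=0.8336
  (v0,v9,v5) [+-+] → (1.75546, 0.751051, -0.3618)–(1.32002, 1.65528, -0.3618)  len=1.0036
  (v7,v12,v8) [++-] → (0.575174, 0.83102, -0.3618)–(0.6493, 0.8141, -0.3618)  len=0.0760
  (v8,v12,v13) [-+-] → (0.575174, 0.83102, -0.3618)–(-0.2317, 1.0152, -0.3618)  len=0.8276
  (v9,v14,v5) [--+] → (0.507328, 1.84075, -0.3618)–(1.32002, 1.65528, -0.3618)  len=0.8336
  (v5,v14,v10) [+-+] → (0.507328, 1.84075, -0.3618)–(-0.471099, 2.06404, -0.3618)  len=1.0036
  (v12,v17,v13) [++-] → (-0.291143, 0.967797, -0.3618)–(-0.2317, 1.0152, -0.3618)  len=0.0760
  (v13,v17,v18) [-+-] → (-0.291143, 0.967797, -0.3618)–(-0.9382, 0.4518, -0.3618)  len=0.8276
  (v14,v19,v10) [--+] → (-1.12283, 1.54432, -0.3618)–(-0.471099, 2.06404, -0.3618)  len=0.8336
  (v10,v19,v15) [+-+] → (-1.12283, 1.54432, -0.3618)–(-1.90747, 0.91858, -0.3618)  len=1.0036
  (v17,v22,v18) [++-] → (-0.9382, 0.375773, -0.3618)–(-0.9382, 0.4518, -0.3618)  len=0.0760
  (v18,v22,v23) [-+-] → (-0.9382, 0.375773, -0.3618)–(-0.9382, -0.4518, -0.3618)  len=0.8276
  (v19,v24,v15) [--+] → (-1.90747, 0.0849698, -0.3618)–(-1.90747, 0.91858, -0.3618)  len=0.8336
  (v15,v24,v20) [+-+] → (-1.90747, 0.0849698, -0.3618)–(-1.90747, -0.91858, -0.3618)  len=1.0035
  (v22,v27,v23) [++-] → (-0.878757, -0.499203, -0.3618)–(-0.9382, -0.4518, -0.3618)  len=0.0760
  (v23,v27,v28) [-+-] → (-0.878757, -0.499203, -0.3618)–(-0.2317, -1.0152, -0.3618)  len=0.8276
  (v24,v29,v20) [--+] → (-1.25574, -1.4383, -0.3618)–(-1.90747, -0.91858, -0.3618)  len=0.8336
  (v20,v29,v25) [+-+] → (-1.25574, -1.4383, -0.3618)–(-0.471099, -2.06404, -0.3618)  len=1.0036
  (v27,v32,v28) [++-] → (-0.157574, -0.99828, -0.3618)–(-0.2317, -1.0152, -0.3618)  len=0.0760
  (v28,v32,v33) [-+-] → (-0.157574, -0.99828, -0.3618)–(0.6493, -0.8141, -0.3618)  len=0.8276
  (v29,v34,v25) [--+] → (0.341588, -1.87856, -0.3618)–(-0.471099, -2.06404, -0.3618)  len=0.8336
  (v25,v34,v30) [+-+] → (0.341588, -1.87856, -0.3618)–(1.32002, -1.65528, -0.3618)  len=1.0036
  (v32,v2,v33) [++-] → (0.682282, -0.745603, -0.3618)–(0.6493, -0.8141, -0.3618)  len=0.0760
  (v33,v2,v3) [-+-] → (0.682282, -0.745603, -0.3618)–(1.0413, 0, -0.3618)  len=0.8275
  (v34,v4,v30) [--+] → (1.68171, -0.904225, -0.3618)–(1.32002, -1.65528, -0.3618)  len=0.8336
  (v30,v4,v0) [+-+] → (1.68171, -0.904225, -0.3618)–(2.11716, 0, -0.3618)  len=1.0036

Chained into 2 loop(s):
  loop 1: 14 segments, perimeter = 6.3253
  loop 2: 14 segments, perimeter = 12.8603
Total perimeter = 19.186


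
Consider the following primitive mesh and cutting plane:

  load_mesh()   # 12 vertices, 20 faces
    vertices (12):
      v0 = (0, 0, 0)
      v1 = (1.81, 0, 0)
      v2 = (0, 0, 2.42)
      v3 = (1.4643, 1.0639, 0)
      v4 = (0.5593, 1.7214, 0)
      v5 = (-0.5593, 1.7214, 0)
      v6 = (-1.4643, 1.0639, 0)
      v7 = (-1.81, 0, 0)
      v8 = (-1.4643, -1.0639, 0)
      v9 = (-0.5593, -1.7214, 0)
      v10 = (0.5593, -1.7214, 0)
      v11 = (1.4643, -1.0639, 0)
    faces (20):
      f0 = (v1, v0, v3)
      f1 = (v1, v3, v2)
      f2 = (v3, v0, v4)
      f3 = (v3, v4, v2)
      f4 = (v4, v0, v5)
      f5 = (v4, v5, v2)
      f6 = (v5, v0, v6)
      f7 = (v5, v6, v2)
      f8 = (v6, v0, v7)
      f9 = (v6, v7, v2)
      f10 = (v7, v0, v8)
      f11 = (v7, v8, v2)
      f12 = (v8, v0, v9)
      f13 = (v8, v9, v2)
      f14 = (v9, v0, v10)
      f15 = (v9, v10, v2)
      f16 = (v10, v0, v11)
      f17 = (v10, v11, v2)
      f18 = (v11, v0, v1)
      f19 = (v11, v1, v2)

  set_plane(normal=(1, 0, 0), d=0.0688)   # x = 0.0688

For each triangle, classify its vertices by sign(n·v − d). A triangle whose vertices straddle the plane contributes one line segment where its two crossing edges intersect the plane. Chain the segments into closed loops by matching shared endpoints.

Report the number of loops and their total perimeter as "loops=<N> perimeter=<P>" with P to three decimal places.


loops=1 perimeter=9.251

Straddling triangles (12 of 20):
  (v1,v0,v3) [+-+] → (0.0688, 0, 0)–(0.0688, 0.0499872, 0)  len=0.0500
  (v1,v3,v2) [++-] → (0.0688, 0.0499872, 2.3063)–(0.0688, 0, 2.32801)  len=0.0545
  (v3,v0,v4) [+-+] → (0.0688, 0.0499872, 0)–(0.0688, 0.211751, 0)  len=0.1618
  (v3,v4,v2) [++-] → (0.0688, 0.211751, 2.12231)–(0.0688, 0.0499872, 2.3063)  len=0.2450
  (v4,v0,v5) [+--] → (0.0688, 0.211751, 0)–(0.0688, 1.7214, 0)  len=1.5096
  (v4,v5,v2) [+--] → (0.0688, 1.7214, 0)–(0.0688, 0.211751, 2.12231)  len=2.6045
  (v9,v0,v10) [--+] → (0.0688, -0.211751, 0)–(0.0688, -1.7214, 0)  len=1.5096
  (v9,v10,v2) [-+-] → (0.0688, -1.7214, 0)–(0.0688, -0.211751, 2.12231)  len=2.6045
  (v10,v0,v11) [+-+] → (0.0688, -0.211751, 0)–(0.0688, -0.0499872, 0)  len=0.1618
  (v10,v11,v2) [++-] → (0.0688, -0.0499872, 2.3063)–(0.0688, -0.211751, 2.12231)  len=0.2450
  (v11,v0,v1) [+-+] → (0.0688, -0.0499872, 0)–(0.0688, 0, 0)  len=0.0500
  (v11,v1,v2) [++-] → (0.0688, 0, 2.32801)–(0.0688, -0.0499872, 2.3063)  len=0.0545

Chained into 1 loop(s):
  loop 1: 12 segments, perimeter = 9.2507
Total perimeter = 9.251


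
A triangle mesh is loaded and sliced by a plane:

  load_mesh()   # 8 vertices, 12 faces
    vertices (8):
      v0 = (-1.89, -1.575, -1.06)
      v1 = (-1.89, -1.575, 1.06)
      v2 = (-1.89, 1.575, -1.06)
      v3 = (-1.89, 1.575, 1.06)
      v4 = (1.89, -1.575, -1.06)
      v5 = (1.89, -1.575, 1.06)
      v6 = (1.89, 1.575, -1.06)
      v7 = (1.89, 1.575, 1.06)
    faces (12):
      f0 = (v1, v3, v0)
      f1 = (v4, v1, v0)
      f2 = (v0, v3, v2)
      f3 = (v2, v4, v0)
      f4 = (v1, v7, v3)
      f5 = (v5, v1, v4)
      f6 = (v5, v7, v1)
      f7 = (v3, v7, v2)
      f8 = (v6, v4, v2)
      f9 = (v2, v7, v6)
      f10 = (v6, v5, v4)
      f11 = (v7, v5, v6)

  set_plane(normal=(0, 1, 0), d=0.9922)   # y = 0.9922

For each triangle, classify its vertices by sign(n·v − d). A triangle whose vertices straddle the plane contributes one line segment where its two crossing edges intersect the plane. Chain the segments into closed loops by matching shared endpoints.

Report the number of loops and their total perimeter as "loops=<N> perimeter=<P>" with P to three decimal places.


Straddling triangles (8 of 12):
  (v1,v3,v0) [-+-] → (-1.89, 0.9922, 1.06)–(-1.89, 0.9922, 0.667766)  len=0.3922
  (v0,v3,v2) [-++] → (-1.89, 0.9922, 0.667766)–(-1.89, 0.9922, -1.06)  len=1.7278
  (v2,v4,v0) [+--] → (-1.19064, 0.9922, -1.06)–(-1.89, 0.9922, -1.06)  len=0.6994
  (v1,v7,v3) [-++] → (1.19064, 0.9922, 1.06)–(-1.89, 0.9922, 1.06)  len=3.0806
  (v5,v7,v1) [-+-] → (1.89, 0.9922, 1.06)–(1.19064, 0.9922, 1.06)  len=0.6994
  (v6,v4,v2) [+-+] → (1.89, 0.9922, -1.06)–(-1.19064, 0.9922, -1.06)  len=3.0806
  (v6,v5,v4) [+--] → (1.89, 0.9922, -0.667766)–(1.89, 0.9922, -1.06)  len=0.3922
  (v7,v5,v6) [+-+] → (1.89, 0.9922, 1.06)–(1.89, 0.9922, -0.667766)  len=1.7278

Chained into 1 loop(s):
  loop 1: 8 segments, perimeter = 11.8000
Total perimeter = 11.800

loops=1 perimeter=11.800


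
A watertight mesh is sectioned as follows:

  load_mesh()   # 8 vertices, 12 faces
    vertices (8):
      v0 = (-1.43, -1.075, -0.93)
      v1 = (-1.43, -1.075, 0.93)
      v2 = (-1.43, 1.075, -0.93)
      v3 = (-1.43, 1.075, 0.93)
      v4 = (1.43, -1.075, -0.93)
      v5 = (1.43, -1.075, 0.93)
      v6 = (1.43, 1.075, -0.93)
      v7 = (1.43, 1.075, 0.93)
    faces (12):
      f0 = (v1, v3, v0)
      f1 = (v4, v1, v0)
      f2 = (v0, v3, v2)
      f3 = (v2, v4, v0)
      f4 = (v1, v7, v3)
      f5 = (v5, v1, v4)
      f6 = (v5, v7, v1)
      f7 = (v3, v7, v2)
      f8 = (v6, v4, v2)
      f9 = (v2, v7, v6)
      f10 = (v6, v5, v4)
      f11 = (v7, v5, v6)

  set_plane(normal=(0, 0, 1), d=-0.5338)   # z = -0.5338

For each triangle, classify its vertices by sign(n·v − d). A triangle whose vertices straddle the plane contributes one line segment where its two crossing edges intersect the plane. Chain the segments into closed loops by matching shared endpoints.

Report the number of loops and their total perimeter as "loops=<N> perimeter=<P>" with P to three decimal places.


loops=1 perimeter=10.020

Straddling triangles (8 of 12):
  (v1,v3,v0) [++-] → (-1.43, -0.617027, -0.5338)–(-1.43, -1.075, -0.5338)  len=0.4580
  (v4,v1,v0) [-+-] → (0.820789, -1.075, -0.5338)–(-1.43, -1.075, -0.5338)  len=2.2508
  (v0,v3,v2) [-+-] → (-1.43, -0.617027, -0.5338)–(-1.43, 1.075, -0.5338)  len=1.6920
  (v5,v1,v4) [++-] → (0.820789, -1.075, -0.5338)–(1.43, -1.075, -0.5338)  len=0.6092
  (v3,v7,v2) [++-] → (-0.820789, 1.075, -0.5338)–(-1.43, 1.075, -0.5338)  len=0.6092
  (v2,v7,v6) [-+-] → (-0.820789, 1.075, -0.5338)–(1.43, 1.075, -0.5338)  len=2.2508
  (v6,v5,v4) [-+-] → (1.43, 0.617027, -0.5338)–(1.43, -1.075, -0.5338)  len=1.6920
  (v7,v5,v6) [++-] → (1.43, 0.617027, -0.5338)–(1.43, 1.075, -0.5338)  len=0.4580

Chained into 1 loop(s):
  loop 1: 8 segments, perimeter = 10.0200
Total perimeter = 10.020


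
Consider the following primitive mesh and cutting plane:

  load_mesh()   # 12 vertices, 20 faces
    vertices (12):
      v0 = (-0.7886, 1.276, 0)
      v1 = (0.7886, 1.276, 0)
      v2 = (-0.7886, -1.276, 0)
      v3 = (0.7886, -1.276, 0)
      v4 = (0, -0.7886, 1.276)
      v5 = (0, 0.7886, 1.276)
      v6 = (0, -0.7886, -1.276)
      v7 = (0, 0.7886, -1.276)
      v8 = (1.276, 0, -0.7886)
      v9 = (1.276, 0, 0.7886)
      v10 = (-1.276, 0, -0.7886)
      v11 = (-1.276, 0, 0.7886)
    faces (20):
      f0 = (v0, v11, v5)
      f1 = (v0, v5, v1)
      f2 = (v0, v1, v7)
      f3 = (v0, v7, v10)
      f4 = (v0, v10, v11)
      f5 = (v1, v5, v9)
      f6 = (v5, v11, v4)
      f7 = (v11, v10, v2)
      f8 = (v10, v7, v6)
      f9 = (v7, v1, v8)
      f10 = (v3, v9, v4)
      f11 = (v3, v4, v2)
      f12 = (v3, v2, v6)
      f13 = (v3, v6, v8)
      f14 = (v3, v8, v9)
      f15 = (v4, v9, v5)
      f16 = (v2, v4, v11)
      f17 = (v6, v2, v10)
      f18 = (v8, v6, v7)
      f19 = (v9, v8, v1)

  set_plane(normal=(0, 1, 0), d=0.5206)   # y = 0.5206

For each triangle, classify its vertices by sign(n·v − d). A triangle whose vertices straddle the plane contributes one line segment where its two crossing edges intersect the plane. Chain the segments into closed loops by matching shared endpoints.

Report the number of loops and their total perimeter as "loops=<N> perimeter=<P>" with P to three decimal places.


loops=1 perimeter=7.364

Straddling triangles (10 of 20):
  (v0,v11,v5) [+-+] → (-1.07714, 0.5206, 0.466856)–(-0.433639, 0.5206, 1.11036)  len=0.9101
  (v0,v7,v10) [++-] → (-0.433639, 0.5206, -1.11036)–(-1.07714, 0.5206, -0.466856)  len=0.9101
  (v0,v10,v11) [+--] → (-1.07714, 0.5206, -0.466856)–(-1.07714, 0.5206, 0.466856)  len=0.9337
  (v1,v5,v9) [++-] → (0.433639, 0.5206, 1.11036)–(1.07714, 0.5206, 0.466856)  len=0.9101
  (v5,v11,v4) [+--] → (-0.433639, 0.5206, 1.11036)–(0, 0.5206, 1.276)  len=0.4642
  (v10,v7,v6) [-+-] → (-0.433639, 0.5206, -1.11036)–(0, 0.5206, -1.276)  len=0.4642
  (v7,v1,v8) [++-] → (1.07714, 0.5206, -0.466856)–(0.433639, 0.5206, -1.11036)  len=0.9101
  (v4,v9,v5) [--+] → (0.433639, 0.5206, 1.11036)–(0, 0.5206, 1.276)  len=0.4642
  (v8,v6,v7) [--+] → (0, 0.5206, -1.276)–(0.433639, 0.5206, -1.11036)  len=0.4642
  (v9,v8,v1) [--+] → (1.07714, 0.5206, -0.466856)–(1.07714, 0.5206, 0.466856)  len=0.9337

Chained into 1 loop(s):
  loop 1: 10 segments, perimeter = 7.3644
Total perimeter = 7.364


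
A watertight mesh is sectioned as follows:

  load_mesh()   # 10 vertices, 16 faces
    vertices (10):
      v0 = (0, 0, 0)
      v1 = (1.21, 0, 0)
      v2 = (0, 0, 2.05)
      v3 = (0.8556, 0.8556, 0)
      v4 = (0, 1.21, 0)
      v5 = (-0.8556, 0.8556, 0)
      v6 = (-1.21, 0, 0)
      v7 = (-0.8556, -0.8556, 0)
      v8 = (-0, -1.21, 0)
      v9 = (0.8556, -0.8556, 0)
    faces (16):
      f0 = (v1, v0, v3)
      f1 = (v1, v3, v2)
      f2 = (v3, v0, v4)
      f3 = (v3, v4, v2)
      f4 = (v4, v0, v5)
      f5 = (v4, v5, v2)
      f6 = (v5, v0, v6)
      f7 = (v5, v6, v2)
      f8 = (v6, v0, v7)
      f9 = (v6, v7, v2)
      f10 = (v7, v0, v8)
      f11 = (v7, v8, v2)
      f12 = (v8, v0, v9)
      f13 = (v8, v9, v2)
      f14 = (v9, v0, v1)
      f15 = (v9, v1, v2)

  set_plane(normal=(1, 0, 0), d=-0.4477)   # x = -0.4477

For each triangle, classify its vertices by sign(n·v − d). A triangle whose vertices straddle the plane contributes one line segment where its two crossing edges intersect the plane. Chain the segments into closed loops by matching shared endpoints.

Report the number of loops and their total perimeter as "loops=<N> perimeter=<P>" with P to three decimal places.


Straddling triangles (8 of 16):
  (v4,v0,v5) [++-] → (-0.4477, 0.4477, 0)–(-0.4477, 1.02456, 0)  len=0.5769
  (v4,v5,v2) [+-+] → (-0.4477, 1.02456, 0)–(-0.4477, 0.4477, 0.97732)  len=1.1349
  (v5,v0,v6) [-+-] → (-0.4477, 0.4477, 0)–(-0.4477, 0, 0)  len=0.4477
  (v5,v6,v2) [--+] → (-0.4477, 0, 1.2915)–(-0.4477, 0.4477, 0.97732)  len=0.5469
  (v6,v0,v7) [-+-] → (-0.4477, 0, 0)–(-0.4477, -0.4477, 0)  len=0.4477
  (v6,v7,v2) [--+] → (-0.4477, -0.4477, 0.97732)–(-0.4477, 0, 1.2915)  len=0.5469
  (v7,v0,v8) [-++] → (-0.4477, -0.4477, 0)–(-0.4477, -1.02456, 0)  len=0.5769
  (v7,v8,v2) [-++] → (-0.4477, -1.02456, 0)–(-0.4477, -0.4477, 0.97732)  len=1.1349

Chained into 1 loop(s):
  loop 1: 8 segments, perimeter = 5.4127
Total perimeter = 5.413

loops=1 perimeter=5.413


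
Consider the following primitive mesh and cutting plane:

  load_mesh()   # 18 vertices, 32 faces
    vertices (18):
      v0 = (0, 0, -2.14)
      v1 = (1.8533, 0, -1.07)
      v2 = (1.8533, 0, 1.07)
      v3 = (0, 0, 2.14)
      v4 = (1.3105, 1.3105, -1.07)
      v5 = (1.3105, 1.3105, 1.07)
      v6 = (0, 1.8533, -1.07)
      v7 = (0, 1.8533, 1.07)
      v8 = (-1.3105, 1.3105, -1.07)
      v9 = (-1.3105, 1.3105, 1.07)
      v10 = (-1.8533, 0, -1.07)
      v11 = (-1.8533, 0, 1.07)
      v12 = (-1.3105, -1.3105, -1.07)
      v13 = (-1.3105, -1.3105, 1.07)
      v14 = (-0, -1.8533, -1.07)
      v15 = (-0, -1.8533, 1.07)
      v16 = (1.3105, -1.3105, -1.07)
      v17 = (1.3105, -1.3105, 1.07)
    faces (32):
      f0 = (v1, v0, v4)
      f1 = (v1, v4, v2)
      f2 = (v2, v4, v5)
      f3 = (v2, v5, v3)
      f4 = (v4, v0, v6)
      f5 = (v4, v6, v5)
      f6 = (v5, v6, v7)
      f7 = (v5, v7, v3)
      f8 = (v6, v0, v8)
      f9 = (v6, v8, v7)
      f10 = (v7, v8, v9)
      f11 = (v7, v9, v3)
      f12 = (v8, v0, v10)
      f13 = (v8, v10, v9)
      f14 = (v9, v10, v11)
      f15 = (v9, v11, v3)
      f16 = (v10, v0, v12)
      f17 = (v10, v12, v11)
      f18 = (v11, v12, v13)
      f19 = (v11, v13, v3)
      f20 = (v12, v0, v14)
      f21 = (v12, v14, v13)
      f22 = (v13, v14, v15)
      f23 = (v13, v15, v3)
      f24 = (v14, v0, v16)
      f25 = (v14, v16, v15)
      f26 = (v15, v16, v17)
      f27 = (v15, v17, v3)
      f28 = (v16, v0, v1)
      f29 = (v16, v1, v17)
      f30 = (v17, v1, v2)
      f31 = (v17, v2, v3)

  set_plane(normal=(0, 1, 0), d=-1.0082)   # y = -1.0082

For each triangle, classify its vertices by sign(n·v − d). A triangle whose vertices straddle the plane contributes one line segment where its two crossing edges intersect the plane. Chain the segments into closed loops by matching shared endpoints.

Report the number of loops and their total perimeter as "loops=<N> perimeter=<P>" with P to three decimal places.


Straddling triangles (12 of 32):
  (v10,v0,v12) [++-] → (-1.0082, -1.0082, -1.31682)–(-1.43571, -1.0082, -1.07)  len=0.4936
  (v10,v12,v11) [+-+] → (-1.43571, -1.0082, -1.07)–(-1.43571, -1.0082, -0.576355)  len=0.4936
  (v11,v12,v13) [+--] → (-1.43571, -1.0082, -0.576355)–(-1.43571, -1.0082, 1.07)  len=1.6464
  (v11,v13,v3) [+-+] → (-1.43571, -1.0082, 1.07)–(-1.0082, -1.0082, 1.31682)  len=0.4936
  (v12,v0,v14) [-+-] → (-1.0082, -1.0082, -1.31682)–(0, -1.0082, -1.55792)  len=1.0366
  (v13,v15,v3) [--+] → (0, -1.0082, 1.55792)–(-1.0082, -1.0082, 1.31682)  len=1.0366
  (v14,v0,v16) [-+-] → (0, -1.0082, -1.55792)–(1.0082, -1.0082, -1.31682)  len=1.0366
  (v15,v17,v3) [--+] → (1.0082, -1.0082, 1.31682)–(0, -1.0082, 1.55792)  len=1.0366
  (v16,v0,v1) [-++] → (1.0082, -1.0082, -1.31682)–(1.43571, -1.0082, -1.07)  len=0.4936
  (v16,v1,v17) [-+-] → (1.43571, -1.0082, -1.07)–(1.43571, -1.0082, 0.576355)  len=1.6464
  (v17,v1,v2) [-++] → (1.43571, -1.0082, 0.576355)–(1.43571, -1.0082, 1.07)  len=0.4936
  (v17,v2,v3) [-++] → (1.43571, -1.0082, 1.07)–(1.0082, -1.0082, 1.31682)  len=0.4936

Chained into 1 loop(s):
  loop 1: 12 segments, perimeter = 10.4011
Total perimeter = 10.401

loops=1 perimeter=10.401


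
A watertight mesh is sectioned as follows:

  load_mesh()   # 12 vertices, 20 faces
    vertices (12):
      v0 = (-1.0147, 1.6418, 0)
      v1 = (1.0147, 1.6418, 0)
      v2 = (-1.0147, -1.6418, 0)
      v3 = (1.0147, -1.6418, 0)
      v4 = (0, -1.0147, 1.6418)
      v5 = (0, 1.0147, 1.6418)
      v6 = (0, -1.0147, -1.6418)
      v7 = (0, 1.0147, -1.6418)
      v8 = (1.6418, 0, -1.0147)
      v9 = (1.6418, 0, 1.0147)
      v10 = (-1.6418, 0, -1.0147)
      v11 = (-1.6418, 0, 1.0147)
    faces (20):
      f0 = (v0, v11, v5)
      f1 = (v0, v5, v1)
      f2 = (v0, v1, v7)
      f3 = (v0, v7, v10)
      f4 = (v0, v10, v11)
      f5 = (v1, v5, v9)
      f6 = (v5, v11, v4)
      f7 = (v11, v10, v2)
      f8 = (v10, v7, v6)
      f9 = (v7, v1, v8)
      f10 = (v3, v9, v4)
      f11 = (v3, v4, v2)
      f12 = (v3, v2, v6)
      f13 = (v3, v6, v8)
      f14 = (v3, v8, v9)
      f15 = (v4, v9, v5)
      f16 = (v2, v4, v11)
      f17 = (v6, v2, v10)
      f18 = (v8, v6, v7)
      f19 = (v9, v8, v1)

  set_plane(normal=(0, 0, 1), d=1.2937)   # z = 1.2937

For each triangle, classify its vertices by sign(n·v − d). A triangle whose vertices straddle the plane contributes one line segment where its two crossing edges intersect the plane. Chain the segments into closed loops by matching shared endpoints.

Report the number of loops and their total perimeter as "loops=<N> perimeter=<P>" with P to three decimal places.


loops=1 perimeter=6.605

Straddling triangles (8 of 20):
  (v0,v11,v5) [--+] → (-0.911355, 0.451445, 1.2937)–(-0.21514, 1.14766, 1.2937)  len=0.9846
  (v0,v5,v1) [-+-] → (-0.21514, 1.14766, 1.2937)–(0.21514, 1.14766, 1.2937)  len=0.4303
  (v1,v5,v9) [-+-] → (0.21514, 1.14766, 1.2937)–(0.911355, 0.451445, 1.2937)  len=0.9846
  (v5,v11,v4) [+-+] → (-0.911355, 0.451445, 1.2937)–(-0.911355, -0.451445, 1.2937)  len=0.9029
  (v3,v9,v4) [--+] → (0.911355, -0.451445, 1.2937)–(0.21514, -1.14766, 1.2937)  len=0.9846
  (v3,v4,v2) [-+-] → (0.21514, -1.14766, 1.2937)–(-0.21514, -1.14766, 1.2937)  len=0.4303
  (v4,v9,v5) [+-+] → (0.911355, -0.451445, 1.2937)–(0.911355, 0.451445, 1.2937)  len=0.9029
  (v2,v4,v11) [-+-] → (-0.21514, -1.14766, 1.2937)–(-0.911355, -0.451445, 1.2937)  len=0.9846

Chained into 1 loop(s):
  loop 1: 8 segments, perimeter = 6.6047
Total perimeter = 6.605


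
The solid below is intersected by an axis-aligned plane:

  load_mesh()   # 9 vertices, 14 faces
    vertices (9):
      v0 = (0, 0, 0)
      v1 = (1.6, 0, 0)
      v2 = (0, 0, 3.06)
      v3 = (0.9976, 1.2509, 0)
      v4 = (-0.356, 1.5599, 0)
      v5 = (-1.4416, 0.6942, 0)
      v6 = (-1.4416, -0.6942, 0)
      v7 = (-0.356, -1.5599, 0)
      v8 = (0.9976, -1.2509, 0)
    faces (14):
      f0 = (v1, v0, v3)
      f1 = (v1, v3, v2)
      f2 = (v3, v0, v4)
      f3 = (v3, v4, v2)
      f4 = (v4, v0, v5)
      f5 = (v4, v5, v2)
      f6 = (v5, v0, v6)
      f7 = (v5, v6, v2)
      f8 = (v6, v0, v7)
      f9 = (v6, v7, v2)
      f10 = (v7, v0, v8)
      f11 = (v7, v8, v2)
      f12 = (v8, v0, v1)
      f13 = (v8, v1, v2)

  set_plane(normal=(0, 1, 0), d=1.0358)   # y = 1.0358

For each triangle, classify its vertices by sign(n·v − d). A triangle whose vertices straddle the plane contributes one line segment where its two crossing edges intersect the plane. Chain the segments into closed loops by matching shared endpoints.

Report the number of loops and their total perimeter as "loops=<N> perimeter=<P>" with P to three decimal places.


loops=1 perimeter=5.172

Straddling triangles (6 of 14):
  (v1,v0,v3) [--+] → (0.826057, 1.0358, 0)–(1.10119, 1.0358, 0)  len=0.2751
  (v1,v3,v2) [-+-] → (1.10119, 1.0358, 0)–(0.826057, 1.0358, 0.526186)  len=0.5938
  (v3,v0,v4) [+-+] → (0.826057, 1.0358, 0)–(-0.23639, 1.0358, 0)  len=1.0624
  (v3,v4,v2) [++-] → (-0.23639, 1.0358, 1.02811)–(0.826057, 1.0358, 0.526186)  len=1.1750
  (v4,v0,v5) [+--] → (-0.23639, 1.0358, 0)–(-1.01323, 1.0358, 0)  len=0.7768
  (v4,v5,v2) [+--] → (-1.01323, 1.0358, 0)–(-0.23639, 1.0358, 1.02811)  len=1.2886

Chained into 1 loop(s):
  loop 1: 6 segments, perimeter = 5.1718
Total perimeter = 5.172
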